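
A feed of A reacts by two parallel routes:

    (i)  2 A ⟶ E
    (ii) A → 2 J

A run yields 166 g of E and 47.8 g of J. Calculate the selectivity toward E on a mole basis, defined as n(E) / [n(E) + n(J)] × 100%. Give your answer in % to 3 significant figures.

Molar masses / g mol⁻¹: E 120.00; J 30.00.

46.5 %

n(E) = 166 / 120.00 = 1.383 mol
n(J) = 47.8 / 30.00 = 1.593 mol
selectivity = 1.383/(1.383+1.593) × 100 = 46.47 %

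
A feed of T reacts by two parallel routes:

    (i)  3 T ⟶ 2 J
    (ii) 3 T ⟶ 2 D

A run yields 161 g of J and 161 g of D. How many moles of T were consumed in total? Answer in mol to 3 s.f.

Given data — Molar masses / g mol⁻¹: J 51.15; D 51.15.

9.44 mol

n(J) = 161 / 51.15 = 3.148 mol
n(D) = 161 / 51.15 = 3.148 mol
n(T) via (i) = (3/2)×3.148 = 4.722 mol
n(T) via (ii) = (3/2)×3.148 = 4.722 mol
total n(T) = 4.722 + 4.722 = 9.444 mol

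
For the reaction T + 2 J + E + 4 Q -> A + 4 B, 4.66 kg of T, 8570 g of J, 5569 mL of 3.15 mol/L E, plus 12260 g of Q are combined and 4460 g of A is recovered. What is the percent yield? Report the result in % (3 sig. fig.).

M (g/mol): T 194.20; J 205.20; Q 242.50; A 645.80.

n(T) = 4.660×1000 / 194.20 = 24.00 mol
n(J) = 8570 / 205.20 = 41.76 mol
n(E) = 3.15 × 5569/1000 = 17.54 mol
n(Q) = 12260 / 242.50 = 50.56 mol
n/ν for T = 24.00/1 = 24.00
n/ν for J = 41.76/2 = 20.88
n/ν for E = 17.54/1 = 17.54
n/ν for Q = 50.56/4 = 12.64
Smallest n/ν is Q → limiting reagent.
theoretical n(A) = (1/4) × 50.56 = 12.64 mol → 8163 g
% yield = 4460 / 8163 × 100 = 54.64 %

54.6 %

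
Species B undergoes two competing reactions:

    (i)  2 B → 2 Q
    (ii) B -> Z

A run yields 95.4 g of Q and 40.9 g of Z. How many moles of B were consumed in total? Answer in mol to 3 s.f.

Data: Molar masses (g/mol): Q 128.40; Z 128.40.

n(Q) = 95.4 / 128.40 = 0.7430 mol
n(Z) = 40.9 / 128.40 = 0.3185 mol
n(B) via (i) = (2/2)×0.7430 = 0.7430 mol
n(B) via (ii) = (1/1)×0.3185 = 0.3185 mol
total n(B) = 0.7430 + 0.3185 = 1.062 mol

1.06 mol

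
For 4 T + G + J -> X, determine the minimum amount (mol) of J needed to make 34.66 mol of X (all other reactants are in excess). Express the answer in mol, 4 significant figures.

n(X) = 34.66 mol
n(J) = (1/1) × 34.66 = 34.66 mol

34.66 mol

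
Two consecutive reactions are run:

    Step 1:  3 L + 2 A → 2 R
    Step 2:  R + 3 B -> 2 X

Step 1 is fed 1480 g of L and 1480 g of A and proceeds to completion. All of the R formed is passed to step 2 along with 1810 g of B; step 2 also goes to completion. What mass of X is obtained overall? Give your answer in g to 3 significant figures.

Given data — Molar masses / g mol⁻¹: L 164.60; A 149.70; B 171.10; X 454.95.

3210 g

Step 1:
n(L) = 1480 / 164.60 = 8.991 mol
n(A) = 1480 / 149.70 = 9.886 mol
n/ν for L = 8.991/3 = 2.997
n/ν for A = 9.886/2 = 4.943
Smallest n/ν is L → limiting reagent.
n(R) produced = (2/3) × 8.991 = 5.994 mol
Step 2:
n(R) available = 5.994 mol
n(B) = 1810 / 171.10 = 10.58 mol
n/ν for R = 5.994/1 = 5.994
n/ν for B = 10.58/3 = 3.527
Smallest n/ν is B → limiting reagent.
n(X) = (2/3) × 10.58 = 7.053 mol
mass = 7.053 × 454.95 = 3209 g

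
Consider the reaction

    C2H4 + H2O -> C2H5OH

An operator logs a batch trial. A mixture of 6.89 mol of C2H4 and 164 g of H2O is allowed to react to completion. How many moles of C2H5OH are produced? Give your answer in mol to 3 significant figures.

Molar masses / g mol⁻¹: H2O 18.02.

n(C2H4) = 6.890 mol
n(H2O) = 164.0 / 18.02 = 9.101 mol
n/ν for C2H4 = 6.890/1 = 6.890
n/ν for H2O = 9.101/1 = 9.101
Smallest n/ν is C2H4 → limiting reagent.
n(C2H5OH) = (1/1) × 6.890 = 6.890 mol

6.89 mol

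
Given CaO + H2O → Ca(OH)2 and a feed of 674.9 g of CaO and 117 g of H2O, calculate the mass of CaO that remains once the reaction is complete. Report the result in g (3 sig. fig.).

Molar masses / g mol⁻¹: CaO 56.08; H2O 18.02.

n(CaO) = 674.9 / 56.08 = 12.03 mol
n(H2O) = 117.0 / 18.02 = 6.493 mol
n/ν → CaO: 12.03, H2O: 6.493; H2O is limiting.
CaO consumed = (1/1) × 6.493 = 6.493 mol
CaO remaining = 12.03 − 6.493 = 5.537 mol
mass = 5.537 × 56.08 = 310.5 g

311 g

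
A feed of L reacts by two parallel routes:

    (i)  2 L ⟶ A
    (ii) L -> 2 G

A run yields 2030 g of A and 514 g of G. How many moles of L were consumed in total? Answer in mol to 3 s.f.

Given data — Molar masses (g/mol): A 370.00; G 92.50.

13.8 mol

n(A) = 2030 / 370.00 = 5.486 mol
n(G) = 514 / 92.50 = 5.557 mol
n(L) via (i) = (2/1)×5.486 = 10.97 mol
n(L) via (ii) = (1/2)×5.557 = 2.779 mol
total n(L) = 10.97 + 2.779 = 13.75 mol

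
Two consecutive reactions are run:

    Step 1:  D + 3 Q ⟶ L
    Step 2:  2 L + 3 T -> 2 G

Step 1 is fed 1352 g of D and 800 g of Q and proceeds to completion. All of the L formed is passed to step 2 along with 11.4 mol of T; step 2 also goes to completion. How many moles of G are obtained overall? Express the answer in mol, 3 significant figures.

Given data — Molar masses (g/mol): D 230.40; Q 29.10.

Step 1:
n(D) = 1352 / 230.40 = 5.868 mol
n(Q) = 800.0 / 29.10 = 27.49 mol
n/ν for D = 5.868/1 = 5.868
n/ν for Q = 27.49/3 = 9.163
Smallest n/ν is D → limiting reagent.
n(L) produced = (1/1) × 5.868 = 5.868 mol
Step 2:
n(L) available = 5.868 mol
n(T) = 11.40 mol
n/ν for L = 5.868/2 = 2.934
n/ν for T = 11.40/3 = 3.800
Smallest n/ν is L → limiting reagent.
n(G) = (2/2) × 5.868 = 5.868 mol

5.87 mol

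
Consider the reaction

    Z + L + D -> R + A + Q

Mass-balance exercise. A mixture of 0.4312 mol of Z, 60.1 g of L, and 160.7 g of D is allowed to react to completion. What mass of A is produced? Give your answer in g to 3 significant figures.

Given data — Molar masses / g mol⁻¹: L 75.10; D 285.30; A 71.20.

30.7 g

n(Z) = 0.4312 mol
n(L) = 60.10 / 75.10 = 0.8003 mol
n(D) = 160.7 / 285.30 = 0.5633 mol
n/ν for Z = 0.4312/1 = 0.4312
n/ν for L = 0.8003/1 = 0.8003
n/ν for D = 0.5633/1 = 0.5633
Smallest n/ν is Z → limiting reagent.
n(A) = (1/1) × 0.4312 = 0.4312 mol
mass = 0.4312 × 71.20 = 30.70 g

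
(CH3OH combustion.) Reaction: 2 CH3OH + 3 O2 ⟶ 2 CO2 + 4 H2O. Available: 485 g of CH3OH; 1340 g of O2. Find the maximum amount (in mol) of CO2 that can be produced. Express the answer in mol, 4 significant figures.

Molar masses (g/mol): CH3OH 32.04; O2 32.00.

15.14 mol

n(CH3OH) = 485.0 / 32.04 = 15.14 mol
n(O2) = 1340 / 32.00 = 41.88 mol
n/ν for CH3OH = 15.14/2 = 7.570
n/ν for O2 = 41.88/3 = 13.96
Smallest n/ν is CH3OH → limiting reagent.
n(CO2) = (2/2) × 15.14 = 15.14 mol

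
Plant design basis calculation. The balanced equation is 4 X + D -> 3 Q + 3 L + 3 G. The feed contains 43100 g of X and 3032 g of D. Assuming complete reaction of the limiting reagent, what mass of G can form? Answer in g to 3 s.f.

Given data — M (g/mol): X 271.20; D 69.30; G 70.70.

8430 g

n(X) = 43100 / 271.20 = 158.9 mol
n(D) = 3032 / 69.30 = 43.75 mol
n/ν for X = 158.9/4 = 39.73
n/ν for D = 43.75/1 = 43.75
Smallest n/ν is X → limiting reagent.
n(G) = (3/4) × 158.9 = 119.2 mol
mass = 119.2 × 70.70 = 8427 g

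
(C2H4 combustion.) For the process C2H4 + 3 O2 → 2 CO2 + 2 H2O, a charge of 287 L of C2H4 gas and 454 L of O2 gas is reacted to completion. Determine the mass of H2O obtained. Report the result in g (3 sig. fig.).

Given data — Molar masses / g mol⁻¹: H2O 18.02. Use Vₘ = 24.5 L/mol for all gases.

223 g

n(C2H4) = 287.0 / 24.5 = 11.71 mol
n(O2) = 454.0 / 24.5 = 18.53 mol
n/ν for C2H4 = 11.71/1 = 11.71
n/ν for O2 = 18.53/3 = 6.177
Smallest n/ν is O2 → limiting reagent.
n(H2O) = (2/3) × 18.53 = 12.35 mol
mass = 12.35 × 18.02 = 222.5 g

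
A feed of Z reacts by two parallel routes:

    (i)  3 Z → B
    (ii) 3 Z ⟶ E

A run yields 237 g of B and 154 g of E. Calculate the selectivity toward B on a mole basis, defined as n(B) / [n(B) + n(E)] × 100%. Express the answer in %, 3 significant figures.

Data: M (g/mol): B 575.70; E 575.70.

n(B) = 237 / 575.70 = 0.4117 mol
n(E) = 154 / 575.70 = 0.2675 mol
selectivity = 0.4117/(0.4117+0.2675) × 100 = 60.62 %

60.6 %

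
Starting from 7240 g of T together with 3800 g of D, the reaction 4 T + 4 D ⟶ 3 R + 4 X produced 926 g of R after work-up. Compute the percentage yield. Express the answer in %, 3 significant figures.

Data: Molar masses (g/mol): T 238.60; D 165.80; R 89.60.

60.1 %

n(T) = 7240 / 238.60 = 30.34 mol
n(D) = 3800 / 165.80 = 22.92 mol
n/ν for T = 30.34/4 = 7.585
n/ν for D = 22.92/4 = 5.730
Smallest n/ν is D → limiting reagent.
theoretical n(R) = (3/4) × 22.92 = 17.19 mol → 1540 g
% yield = 926 / 1540 × 100 = 60.13 %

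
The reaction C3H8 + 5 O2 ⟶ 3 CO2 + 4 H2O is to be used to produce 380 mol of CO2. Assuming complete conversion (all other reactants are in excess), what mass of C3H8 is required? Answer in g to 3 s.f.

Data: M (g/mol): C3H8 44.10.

5590 g

n(CO2) = 380.0 mol
n(C3H8) = (1/3) × 380.0 = 126.7 mol
mass = 126.7 × 44.10 = 5587 g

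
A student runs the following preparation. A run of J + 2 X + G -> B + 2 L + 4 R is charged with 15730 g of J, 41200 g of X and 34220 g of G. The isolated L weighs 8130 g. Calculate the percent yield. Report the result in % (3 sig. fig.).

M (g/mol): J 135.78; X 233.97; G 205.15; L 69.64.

n(J) = 15730 / 135.78 = 115.8 mol
n(X) = 41200 / 233.97 = 176.1 mol
n(G) = 34220 / 205.15 = 166.8 mol
n/ν → J: 115.8, X: 88.05, G: 166.8; X is limiting.
theoretical n(L) = (2/2) × 176.1 = 176.1 mol → 12260 g
% yield = 8130 / 12260 × 100 = 66.31 %

66.3 %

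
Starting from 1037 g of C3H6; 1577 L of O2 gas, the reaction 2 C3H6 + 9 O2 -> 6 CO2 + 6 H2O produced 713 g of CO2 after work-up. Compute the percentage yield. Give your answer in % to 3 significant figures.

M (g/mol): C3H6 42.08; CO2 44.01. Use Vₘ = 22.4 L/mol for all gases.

n(C3H6) = 1037 / 42.08 = 24.64 mol
n(O2) = 1577 / 22.4 = 70.40 mol
n/ν for C3H6 = 24.64/2 = 12.32
n/ν for O2 = 70.40/9 = 7.822
Smallest n/ν is O2 → limiting reagent.
theoretical n(CO2) = (6/9) × 70.40 = 46.93 mol → 2065 g
% yield = 713 / 2065 × 100 = 34.53 %

34.5 %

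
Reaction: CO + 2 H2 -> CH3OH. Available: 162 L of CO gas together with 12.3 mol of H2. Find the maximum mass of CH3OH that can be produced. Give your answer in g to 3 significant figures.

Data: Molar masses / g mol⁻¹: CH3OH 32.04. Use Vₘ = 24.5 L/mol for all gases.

n(CO) = 162.0 / 24.5 = 6.612 mol
n(H2) = 12.30 mol
n/ν → CO: 6.612, H2: 6.150; H2 is limiting.
n(CH3OH) = (1/2) × 12.30 = 6.150 mol
mass = 6.150 × 32.04 = 197.0 g

197 g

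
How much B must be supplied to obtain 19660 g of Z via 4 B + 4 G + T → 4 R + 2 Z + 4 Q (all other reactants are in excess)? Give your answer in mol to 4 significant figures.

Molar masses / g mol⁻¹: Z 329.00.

119.5 mol

n(Z) = 19660 / 329.00 = 59.76 mol
n(B) = (4/2) × 59.76 = 119.5 mol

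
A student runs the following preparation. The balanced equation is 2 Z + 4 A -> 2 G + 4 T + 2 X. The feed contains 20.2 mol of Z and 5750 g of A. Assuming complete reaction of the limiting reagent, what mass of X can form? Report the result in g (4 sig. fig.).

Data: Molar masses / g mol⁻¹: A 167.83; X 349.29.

5983 g

n(Z) = 20.20 mol
n(A) = 5750 / 167.83 = 34.26 mol
n/ν for Z = 20.20/2 = 10.10
n/ν for A = 34.26/4 = 8.565
Smallest n/ν is A → limiting reagent.
n(X) = (2/4) × 34.26 = 17.13 mol
mass = 17.13 × 349.29 = 5983 g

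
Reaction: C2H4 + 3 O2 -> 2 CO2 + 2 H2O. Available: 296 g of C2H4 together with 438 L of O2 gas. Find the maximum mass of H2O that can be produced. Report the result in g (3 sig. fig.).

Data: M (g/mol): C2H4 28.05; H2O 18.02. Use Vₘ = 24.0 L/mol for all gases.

219 g

n(C2H4) = 296.0 / 28.05 = 10.55 mol
n(O2) = 438.0 / 24.0 = 18.25 mol
n/ν for C2H4 = 10.55/1 = 10.55
n/ν for O2 = 18.25/3 = 6.083
Smallest n/ν is O2 → limiting reagent.
n(H2O) = (2/3) × 18.25 = 12.17 mol
mass = 12.17 × 18.02 = 219.3 g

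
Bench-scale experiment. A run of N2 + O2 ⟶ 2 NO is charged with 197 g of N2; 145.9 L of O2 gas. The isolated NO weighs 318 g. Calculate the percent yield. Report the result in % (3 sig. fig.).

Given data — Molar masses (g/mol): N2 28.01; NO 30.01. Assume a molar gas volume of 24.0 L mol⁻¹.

87.2 %

n(N2) = 197.0 / 28.01 = 7.033 mol
n(O2) = 145.9 / 24.0 = 6.079 mol
n/ν for N2 = 7.033/1 = 7.033
n/ν for O2 = 6.079/1 = 6.079
Smallest n/ν is O2 → limiting reagent.
theoretical n(NO) = (2/1) × 6.079 = 12.16 mol → 364.9 g
% yield = 318 / 364.9 × 100 = 87.15 %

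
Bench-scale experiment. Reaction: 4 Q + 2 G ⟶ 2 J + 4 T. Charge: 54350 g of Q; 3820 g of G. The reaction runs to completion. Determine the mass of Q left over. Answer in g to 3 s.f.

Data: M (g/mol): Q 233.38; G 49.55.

n(Q) = 54350 / 233.38 = 232.9 mol
n(G) = 3820 / 49.55 = 77.09 mol
n/ν for Q = 232.9/4 = 58.23
n/ν for G = 77.09/2 = 38.55
Smallest n/ν is G → limiting reagent.
Q consumed = (4/2) × 77.09 = 154.2 mol
Q remaining = 232.9 − 154.2 = 78.70 mol
mass = 78.70 × 233.38 = 18370 g

18400 g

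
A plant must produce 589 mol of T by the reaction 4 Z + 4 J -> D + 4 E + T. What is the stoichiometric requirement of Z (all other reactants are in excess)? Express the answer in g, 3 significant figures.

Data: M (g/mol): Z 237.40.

559000 g

n(T) = 589.0 mol
n(Z) = (4/1) × 589.0 = 2356 mol
mass = 2356 × 237.40 = 559300 g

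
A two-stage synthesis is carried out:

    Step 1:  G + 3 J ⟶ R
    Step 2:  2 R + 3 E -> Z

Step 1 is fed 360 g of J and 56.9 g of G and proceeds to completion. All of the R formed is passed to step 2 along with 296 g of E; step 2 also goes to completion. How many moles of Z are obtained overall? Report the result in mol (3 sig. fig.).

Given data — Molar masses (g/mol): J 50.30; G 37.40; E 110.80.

0.761 mol

Step 1:
n(J) = 360.0 / 50.30 = 7.157 mol
n(G) = 56.90 / 37.40 = 1.521 mol
n/ν for J = 7.157/3 = 2.386
n/ν for G = 1.521/1 = 1.521
Smallest n/ν is G → limiting reagent.
n(R) produced = (1/1) × 1.521 = 1.521 mol
Step 2:
n(R) available = 1.521 mol
n(E) = 296.0 / 110.80 = 2.671 mol
n/ν for R = 1.521/2 = 0.7605
n/ν for E = 2.671/3 = 0.8903
Smallest n/ν is R → limiting reagent.
n(Z) = (1/2) × 1.521 = 0.7605 mol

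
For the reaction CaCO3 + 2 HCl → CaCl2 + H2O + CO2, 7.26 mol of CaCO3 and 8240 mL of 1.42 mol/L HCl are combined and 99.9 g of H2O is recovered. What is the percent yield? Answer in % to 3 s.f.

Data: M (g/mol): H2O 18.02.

94.8 %

n(CaCO3) = 7.260 mol
n(HCl) = 1.42 × 8240/1000 = 11.70 mol
n/ν for CaCO3 = 7.260/1 = 7.260
n/ν for HCl = 11.70/2 = 5.850
Smallest n/ν is HCl → limiting reagent.
theoretical n(H2O) = (1/2) × 11.70 = 5.850 mol → 105.4 g
% yield = 99.9 / 105.4 × 100 = 94.78 %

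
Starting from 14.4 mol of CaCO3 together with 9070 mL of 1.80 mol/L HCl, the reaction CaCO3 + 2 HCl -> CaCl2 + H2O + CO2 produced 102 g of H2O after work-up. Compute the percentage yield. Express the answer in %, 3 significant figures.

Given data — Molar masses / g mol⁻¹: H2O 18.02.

69.3 %

n(CaCO3) = 14.40 mol
n(HCl) = 1.80 × 9070/1000 = 16.33 mol
n/ν for CaCO3 = 14.40/1 = 14.40
n/ν for HCl = 16.33/2 = 8.165
Smallest n/ν is HCl → limiting reagent.
theoretical n(H2O) = (1/2) × 16.33 = 8.165 mol → 147.1 g
% yield = 102 / 147.1 × 100 = 69.34 %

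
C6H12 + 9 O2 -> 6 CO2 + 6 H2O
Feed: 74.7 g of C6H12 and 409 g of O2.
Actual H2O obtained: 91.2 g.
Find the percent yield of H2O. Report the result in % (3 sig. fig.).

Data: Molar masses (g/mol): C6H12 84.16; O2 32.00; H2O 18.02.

n(C6H12) = 74.70 / 84.16 = 0.8876 mol
n(O2) = 409.0 / 32.00 = 12.78 mol
n/ν for C6H12 = 0.8876/1 = 0.8876
n/ν for O2 = 12.78/9 = 1.420
Smallest n/ν is C6H12 → limiting reagent.
theoretical n(H2O) = (6/1) × 0.8876 = 5.326 mol → 95.97 g
% yield = 91.2 / 95.97 × 100 = 95.03 %

95.0 %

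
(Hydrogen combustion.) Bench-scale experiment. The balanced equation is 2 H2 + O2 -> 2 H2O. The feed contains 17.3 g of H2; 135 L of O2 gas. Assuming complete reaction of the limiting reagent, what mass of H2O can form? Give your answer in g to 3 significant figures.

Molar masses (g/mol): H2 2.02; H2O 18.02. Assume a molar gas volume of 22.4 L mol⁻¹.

n(H2) = 17.30 / 2.02 = 8.564 mol
n(O2) = 135.0 / 22.4 = 6.027 mol
n/ν for H2 = 8.564/2 = 4.282
n/ν for O2 = 6.027/1 = 6.027
Smallest n/ν is H2 → limiting reagent.
n(H2O) = (2/2) × 8.564 = 8.564 mol
mass = 8.564 × 18.02 = 154.3 g

154 g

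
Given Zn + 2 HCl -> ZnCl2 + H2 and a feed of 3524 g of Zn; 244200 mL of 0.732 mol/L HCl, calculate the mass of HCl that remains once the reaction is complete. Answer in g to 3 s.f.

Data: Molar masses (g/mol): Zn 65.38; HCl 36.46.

n(Zn) = 3524 / 65.38 = 53.90 mol
n(HCl) = 0.732 × 244200/1000 = 178.8 mol
n/ν for Zn = 53.90/1 = 53.90
n/ν for HCl = 178.8/2 = 89.40
Smallest n/ν is Zn → limiting reagent.
HCl consumed = (2/1) × 53.90 = 107.8 mol
HCl remaining = 178.8 − 107.8 = 71.00 mol
mass = 71.00 × 36.46 = 2589 g

2590 g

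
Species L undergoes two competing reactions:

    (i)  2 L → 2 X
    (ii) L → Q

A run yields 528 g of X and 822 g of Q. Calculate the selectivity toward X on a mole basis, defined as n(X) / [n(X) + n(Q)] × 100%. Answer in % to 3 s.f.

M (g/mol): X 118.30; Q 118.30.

n(X) = 528 / 118.30 = 4.463 mol
n(Q) = 822 / 118.30 = 6.948 mol
selectivity = 4.463/(4.463+6.948) × 100 = 39.11 %

39.1 %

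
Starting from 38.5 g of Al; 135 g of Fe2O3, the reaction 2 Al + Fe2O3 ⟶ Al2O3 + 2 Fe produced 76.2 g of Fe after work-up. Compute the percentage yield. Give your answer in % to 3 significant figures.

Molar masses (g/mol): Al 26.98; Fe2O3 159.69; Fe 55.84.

n(Al) = 38.50 / 26.98 = 1.427 mol
n(Fe2O3) = 135.0 / 159.69 = 0.8454 mol
n/ν for Al = 1.427/2 = 0.7135
n/ν for Fe2O3 = 0.8454/1 = 0.8454
Smallest n/ν is Al → limiting reagent.
theoretical n(Fe) = (2/2) × 1.427 = 1.427 mol → 79.68 g
% yield = 76.2 / 79.68 × 100 = 95.63 %

95.6 %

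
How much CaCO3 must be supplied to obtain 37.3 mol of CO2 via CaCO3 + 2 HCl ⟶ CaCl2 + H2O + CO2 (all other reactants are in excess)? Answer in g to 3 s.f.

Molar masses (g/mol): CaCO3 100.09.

3730 g

n(CO2) = 37.30 mol
n(CaCO3) = (1/1) × 37.30 = 37.30 mol
mass = 37.30 × 100.09 = 3733 g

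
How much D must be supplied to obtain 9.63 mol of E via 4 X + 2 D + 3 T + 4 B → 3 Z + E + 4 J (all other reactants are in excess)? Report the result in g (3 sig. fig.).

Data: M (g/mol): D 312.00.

6010 g

n(E) = 9.630 mol
n(D) = (2/1) × 9.630 = 19.26 mol
mass = 19.26 × 312.00 = 6009 g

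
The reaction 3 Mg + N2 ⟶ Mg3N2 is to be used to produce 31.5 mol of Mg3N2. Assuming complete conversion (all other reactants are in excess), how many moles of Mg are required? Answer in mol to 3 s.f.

n(Mg3N2) = 31.50 mol
n(Mg) = (3/1) × 31.50 = 94.50 mol

94.5 mol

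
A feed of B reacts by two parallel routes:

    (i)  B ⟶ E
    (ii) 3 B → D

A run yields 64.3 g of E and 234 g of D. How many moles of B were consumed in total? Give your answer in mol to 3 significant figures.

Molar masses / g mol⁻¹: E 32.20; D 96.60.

n(E) = 64.3 / 32.20 = 1.997 mol
n(D) = 234 / 96.60 = 2.422 mol
n(B) via (i) = (1/1)×1.997 = 1.997 mol
n(B) via (ii) = (3/1)×2.422 = 7.266 mol
total n(B) = 1.997 + 7.266 = 9.263 mol

9.26 mol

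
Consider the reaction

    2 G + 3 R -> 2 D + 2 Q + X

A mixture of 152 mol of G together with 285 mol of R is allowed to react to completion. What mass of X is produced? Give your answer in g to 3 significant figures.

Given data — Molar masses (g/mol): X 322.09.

n(G) = 152.0 mol
n(R) = 285.0 mol
n/ν for G = 152.0/2 = 76.00
n/ν for R = 285.0/3 = 95.00
Smallest n/ν is G → limiting reagent.
n(X) = (1/2) × 152.0 = 76.00 mol
mass = 76.00 × 322.09 = 24480 g

24500 g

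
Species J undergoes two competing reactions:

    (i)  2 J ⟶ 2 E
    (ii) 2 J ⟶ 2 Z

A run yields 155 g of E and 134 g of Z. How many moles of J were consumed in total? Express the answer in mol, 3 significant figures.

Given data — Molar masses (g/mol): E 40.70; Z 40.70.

7.10 mol

n(E) = 155 / 40.70 = 3.808 mol
n(Z) = 134 / 40.70 = 3.292 mol
n(J) via (i) = (2/2)×3.808 = 3.808 mol
n(J) via (ii) = (2/2)×3.292 = 3.292 mol
total n(J) = 3.808 + 3.292 = 7.100 mol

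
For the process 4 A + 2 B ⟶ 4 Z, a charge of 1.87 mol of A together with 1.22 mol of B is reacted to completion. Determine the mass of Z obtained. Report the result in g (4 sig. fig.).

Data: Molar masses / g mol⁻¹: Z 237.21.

n(A) = 1.870 mol
n(B) = 1.220 mol
n/ν for A = 1.870/4 = 0.4675
n/ν for B = 1.220/2 = 0.6100
Smallest n/ν is A → limiting reagent.
n(Z) = (4/4) × 1.870 = 1.870 mol
mass = 1.870 × 237.21 = 443.6 g

443.6 g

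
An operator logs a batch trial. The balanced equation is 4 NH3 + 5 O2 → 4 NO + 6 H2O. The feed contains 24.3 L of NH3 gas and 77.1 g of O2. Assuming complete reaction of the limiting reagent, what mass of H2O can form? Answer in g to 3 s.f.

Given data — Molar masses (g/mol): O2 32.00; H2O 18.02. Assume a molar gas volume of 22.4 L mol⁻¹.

29.3 g

n(NH3) = 24.30 / 22.4 = 1.085 mol
n(O2) = 77.10 / 32.00 = 2.409 mol
n/ν for NH3 = 1.085/4 = 0.2713
n/ν for O2 = 2.409/5 = 0.4818
Smallest n/ν is NH3 → limiting reagent.
n(H2O) = (6/4) × 1.085 = 1.628 mol
mass = 1.628 × 18.02 = 29.34 g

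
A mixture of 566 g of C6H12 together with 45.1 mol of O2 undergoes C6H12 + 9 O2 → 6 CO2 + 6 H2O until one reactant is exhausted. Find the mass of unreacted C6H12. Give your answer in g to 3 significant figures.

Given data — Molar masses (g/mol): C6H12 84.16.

n(C6H12) = 566.0 / 84.16 = 6.725 mol
n(O2) = 45.10 mol
n/ν → C6H12: 6.725, O2: 5.011; O2 is limiting.
C6H12 consumed = (1/9) × 45.10 = 5.011 mol
C6H12 remaining = 6.725 − 5.011 = 1.714 mol
mass = 1.714 × 84.16 = 144.3 g

144 g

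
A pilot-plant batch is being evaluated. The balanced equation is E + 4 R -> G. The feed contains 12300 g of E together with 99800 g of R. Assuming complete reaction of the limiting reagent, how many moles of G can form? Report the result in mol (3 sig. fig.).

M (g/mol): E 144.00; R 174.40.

n(E) = 12300 / 144.00 = 85.42 mol
n(R) = 99800 / 174.40 = 572.2 mol
n/ν for E = 85.42/1 = 85.42
n/ν for R = 572.2/4 = 143.1
Smallest n/ν is E → limiting reagent.
n(G) = (1/1) × 85.42 = 85.42 mol

85.4 mol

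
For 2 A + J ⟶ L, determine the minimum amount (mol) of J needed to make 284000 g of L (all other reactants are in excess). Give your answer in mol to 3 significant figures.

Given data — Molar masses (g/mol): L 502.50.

n(L) = 284000 / 502.50 = 565.2 mol
n(J) = (1/1) × 565.2 = 565.2 mol

565 mol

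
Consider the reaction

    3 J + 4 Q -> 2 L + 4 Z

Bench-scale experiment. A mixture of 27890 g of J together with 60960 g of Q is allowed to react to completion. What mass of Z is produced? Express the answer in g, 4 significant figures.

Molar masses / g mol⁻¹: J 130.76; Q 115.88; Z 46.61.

n(J) = 27890 / 130.76 = 213.3 mol
n(Q) = 60960 / 115.88 = 526.1 mol
n/ν for J = 213.3/3 = 71.10
n/ν for Q = 526.1/4 = 131.5
Smallest n/ν is J → limiting reagent.
n(Z) = (4/3) × 213.3 = 284.4 mol
mass = 284.4 × 46.61 = 13260 g

13260 g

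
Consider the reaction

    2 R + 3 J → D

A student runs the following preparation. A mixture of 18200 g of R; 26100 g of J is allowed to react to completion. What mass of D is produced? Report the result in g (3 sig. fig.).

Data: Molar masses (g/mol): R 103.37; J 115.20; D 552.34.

n(R) = 18200 / 103.37 = 176.1 mol
n(J) = 26100 / 115.20 = 226.6 mol
n/ν for R = 176.1/2 = 88.05
n/ν for J = 226.6/3 = 75.53
Smallest n/ν is J → limiting reagent.
n(D) = (1/3) × 226.6 = 75.53 mol
mass = 75.53 × 552.34 = 41720 g

41700 g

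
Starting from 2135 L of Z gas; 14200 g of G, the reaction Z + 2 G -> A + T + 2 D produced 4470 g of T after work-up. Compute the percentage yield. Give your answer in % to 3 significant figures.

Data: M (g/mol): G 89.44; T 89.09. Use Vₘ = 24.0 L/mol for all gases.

n(Z) = 2135 / 24.0 = 88.96 mol
n(G) = 14200 / 89.44 = 158.8 mol
n/ν for Z = 88.96/1 = 88.96
n/ν for G = 158.8/2 = 79.40
Smallest n/ν is G → limiting reagent.
theoretical n(T) = (1/2) × 158.8 = 79.40 mol → 7074 g
% yield = 4470 / 7074 × 100 = 63.19 %

63.2 %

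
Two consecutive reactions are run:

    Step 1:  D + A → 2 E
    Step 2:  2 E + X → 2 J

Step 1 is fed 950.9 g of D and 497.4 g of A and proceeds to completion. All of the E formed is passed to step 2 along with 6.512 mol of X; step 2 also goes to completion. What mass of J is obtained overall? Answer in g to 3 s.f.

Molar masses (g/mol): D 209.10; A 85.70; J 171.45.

Step 1:
n(D) = 950.9 / 209.10 = 4.548 mol
n(A) = 497.4 / 85.70 = 5.804 mol
n/ν for D = 4.548/1 = 4.548
n/ν for A = 5.804/1 = 5.804
Smallest n/ν is D → limiting reagent.
n(E) produced = (2/1) × 4.548 = 9.096 mol
Step 2:
n(E) available = 9.096 mol
n(X) = 6.512 mol
n/ν for E = 9.096/2 = 4.548
n/ν for X = 6.512/1 = 6.512
Smallest n/ν is E → limiting reagent.
n(J) = (2/2) × 9.096 = 9.096 mol
mass = 9.096 × 171.45 = 1560 g

1560 g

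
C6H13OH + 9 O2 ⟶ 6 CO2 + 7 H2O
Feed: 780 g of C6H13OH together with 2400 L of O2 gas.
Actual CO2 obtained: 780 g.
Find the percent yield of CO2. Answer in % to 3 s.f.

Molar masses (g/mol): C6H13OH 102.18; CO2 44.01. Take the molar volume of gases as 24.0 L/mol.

38.7 %

n(C6H13OH) = 780.0 / 102.18 = 7.634 mol
n(O2) = 2400 / 24.0 = 100.0 mol
n/ν for C6H13OH = 7.634/1 = 7.634
n/ν for O2 = 100.0/9 = 11.11
Smallest n/ν is C6H13OH → limiting reagent.
theoretical n(CO2) = (6/1) × 7.634 = 45.80 mol → 2016 g
% yield = 780 / 2016 × 100 = 38.69 %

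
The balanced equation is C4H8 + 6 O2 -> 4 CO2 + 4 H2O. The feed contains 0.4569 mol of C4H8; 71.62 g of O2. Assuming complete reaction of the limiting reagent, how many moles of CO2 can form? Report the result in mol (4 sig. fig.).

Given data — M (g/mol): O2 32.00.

n(C4H8) = 0.4569 mol
n(O2) = 71.62 / 32.00 = 2.238 mol
n/ν for C4H8 = 0.4569/1 = 0.4569
n/ν for O2 = 2.238/6 = 0.3730
Smallest n/ν is O2 → limiting reagent.
n(CO2) = (4/6) × 2.238 = 1.492 mol

1.492 mol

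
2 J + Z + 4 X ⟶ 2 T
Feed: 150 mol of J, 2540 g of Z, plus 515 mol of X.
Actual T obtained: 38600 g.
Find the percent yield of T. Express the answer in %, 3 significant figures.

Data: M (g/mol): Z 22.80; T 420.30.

61.2 %

n(J) = 150.0 mol
n(Z) = 2540 / 22.80 = 111.4 mol
n(X) = 515.0 mol
n/ν → J: 75.00, Z: 111.4, X: 128.8; J is limiting.
theoretical n(T) = (2/2) × 150.0 = 150.0 mol → 63050 g
% yield = 38600 / 63050 × 100 = 61.22 %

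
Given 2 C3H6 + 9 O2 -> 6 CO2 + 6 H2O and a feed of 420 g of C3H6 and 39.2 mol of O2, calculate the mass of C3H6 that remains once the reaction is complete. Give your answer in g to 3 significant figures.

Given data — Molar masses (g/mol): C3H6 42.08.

n(C3H6) = 420.0 / 42.08 = 9.981 mol
n(O2) = 39.20 mol
n/ν → C3H6: 4.991, O2: 4.356; O2 is limiting.
C3H6 consumed = (2/9) × 39.20 = 8.711 mol
C3H6 remaining = 9.981 − 8.711 = 1.270 mol
mass = 1.270 × 42.08 = 53.44 g

53.4 g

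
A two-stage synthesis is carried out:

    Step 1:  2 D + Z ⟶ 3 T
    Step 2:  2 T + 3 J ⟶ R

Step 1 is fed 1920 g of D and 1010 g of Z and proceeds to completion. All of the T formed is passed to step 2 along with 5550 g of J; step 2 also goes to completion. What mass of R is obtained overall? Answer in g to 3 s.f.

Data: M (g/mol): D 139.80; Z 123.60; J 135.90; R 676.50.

Step 1:
n(D) = 1920 / 139.80 = 13.73 mol
n(Z) = 1010 / 123.60 = 8.172 mol
n/ν for D = 13.73/2 = 6.865
n/ν for Z = 8.172/1 = 8.172
Smallest n/ν is D → limiting reagent.
n(T) produced = (3/2) × 13.73 = 20.60 mol
Step 2:
n(T) available = 20.60 mol
n(J) = 5550 / 135.90 = 40.84 mol
n/ν for T = 20.60/2 = 10.30
n/ν for J = 40.84/3 = 13.61
Smallest n/ν is T → limiting reagent.
n(R) = (1/2) × 20.60 = 10.30 mol
mass = 10.30 × 676.50 = 6968 g

6970 g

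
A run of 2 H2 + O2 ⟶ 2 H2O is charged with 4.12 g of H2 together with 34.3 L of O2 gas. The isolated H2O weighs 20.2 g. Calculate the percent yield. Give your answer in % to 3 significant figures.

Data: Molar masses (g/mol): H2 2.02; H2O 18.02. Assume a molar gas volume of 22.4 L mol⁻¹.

55.0 %

n(H2) = 4.120 / 2.02 = 2.040 mol
n(O2) = 34.30 / 22.4 = 1.531 mol
n/ν → H2: 1.020, O2: 1.531; H2 is limiting.
theoretical n(H2O) = (2/2) × 2.040 = 2.040 mol → 36.76 g
% yield = 20.2 / 36.76 × 100 = 54.95 %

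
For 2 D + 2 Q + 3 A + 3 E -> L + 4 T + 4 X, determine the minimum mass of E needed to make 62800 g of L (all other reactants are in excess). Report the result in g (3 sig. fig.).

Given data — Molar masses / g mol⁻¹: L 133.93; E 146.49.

206000 g

n(L) = 62800 / 133.93 = 468.9 mol
n(E) = (3/1) × 468.9 = 1407 mol
mass = 1407 × 146.49 = 206100 g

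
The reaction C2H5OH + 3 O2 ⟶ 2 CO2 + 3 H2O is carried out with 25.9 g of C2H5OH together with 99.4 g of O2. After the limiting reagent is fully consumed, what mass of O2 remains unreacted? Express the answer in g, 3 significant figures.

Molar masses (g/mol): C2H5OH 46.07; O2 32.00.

45.4 g

n(C2H5OH) = 25.90 / 46.07 = 0.5622 mol
n(O2) = 99.40 / 32.00 = 3.106 mol
n/ν for C2H5OH = 0.5622/1 = 0.5622
n/ν for O2 = 3.106/3 = 1.035
Smallest n/ν is C2H5OH → limiting reagent.
O2 consumed = (3/1) × 0.5622 = 1.687 mol
O2 remaining = 3.106 − 1.687 = 1.419 mol
mass = 1.419 × 32.00 = 45.41 g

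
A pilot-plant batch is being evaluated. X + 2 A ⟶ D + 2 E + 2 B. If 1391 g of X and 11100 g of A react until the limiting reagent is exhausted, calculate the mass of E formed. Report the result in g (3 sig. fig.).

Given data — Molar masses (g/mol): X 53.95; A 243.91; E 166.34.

n(X) = 1391 / 53.95 = 25.78 mol
n(A) = 11100 / 243.91 = 45.51 mol
n/ν → X: 25.78, A: 22.76; A is limiting.
n(E) = (2/2) × 45.51 = 45.51 mol
mass = 45.51 × 166.34 = 7570 g

7570 g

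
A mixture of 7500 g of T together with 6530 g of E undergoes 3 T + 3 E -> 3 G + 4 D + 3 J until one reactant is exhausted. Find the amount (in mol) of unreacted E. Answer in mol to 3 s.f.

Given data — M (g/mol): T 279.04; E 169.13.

n(T) = 7500 / 279.04 = 26.88 mol
n(E) = 6530 / 169.13 = 38.61 mol
n/ν for T = 26.88/3 = 8.960
n/ν for E = 38.61/3 = 12.87
Smallest n/ν is T → limiting reagent.
E consumed = (3/3) × 26.88 = 26.88 mol
E remaining = 38.61 − 26.88 = 11.73 mol

11.7 mol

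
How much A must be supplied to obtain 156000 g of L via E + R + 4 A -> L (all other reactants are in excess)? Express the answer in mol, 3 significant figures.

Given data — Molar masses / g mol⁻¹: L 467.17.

1340 mol

n(L) = 156000 / 467.17 = 333.9 mol
n(A) = (4/1) × 333.9 = 1336 mol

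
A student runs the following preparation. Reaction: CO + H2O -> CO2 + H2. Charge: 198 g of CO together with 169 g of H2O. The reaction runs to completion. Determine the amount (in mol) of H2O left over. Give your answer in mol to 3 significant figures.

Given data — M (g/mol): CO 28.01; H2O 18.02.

n(CO) = 198.0 / 28.01 = 7.069 mol
n(H2O) = 169.0 / 18.02 = 9.378 mol
n/ν → CO: 7.069, H2O: 9.378; CO is limiting.
H2O consumed = (1/1) × 7.069 = 7.069 mol
H2O remaining = 9.378 − 7.069 = 2.309 mol

2.31 mol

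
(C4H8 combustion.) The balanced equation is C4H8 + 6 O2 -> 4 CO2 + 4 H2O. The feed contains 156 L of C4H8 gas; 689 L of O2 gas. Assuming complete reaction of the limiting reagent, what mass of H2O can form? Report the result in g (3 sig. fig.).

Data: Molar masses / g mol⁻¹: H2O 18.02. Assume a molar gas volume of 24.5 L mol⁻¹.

338 g

n(C4H8) = 156.0 / 24.5 = 6.367 mol
n(O2) = 689.0 / 24.5 = 28.12 mol
n/ν → C4H8: 6.367, O2: 4.687; O2 is limiting.
n(H2O) = (4/6) × 28.12 = 18.75 mol
mass = 18.75 × 18.02 = 337.9 g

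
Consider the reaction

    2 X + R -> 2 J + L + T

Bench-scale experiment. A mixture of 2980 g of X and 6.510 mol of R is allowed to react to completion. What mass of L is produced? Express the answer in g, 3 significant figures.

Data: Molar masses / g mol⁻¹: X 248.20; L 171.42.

n(X) = 2980 / 248.20 = 12.01 mol
n(R) = 6.510 mol
n/ν for X = 12.01/2 = 6.005
n/ν for R = 6.510/1 = 6.510
Smallest n/ν is X → limiting reagent.
n(L) = (1/2) × 12.01 = 6.005 mol
mass = 6.005 × 171.42 = 1029 g

1030 g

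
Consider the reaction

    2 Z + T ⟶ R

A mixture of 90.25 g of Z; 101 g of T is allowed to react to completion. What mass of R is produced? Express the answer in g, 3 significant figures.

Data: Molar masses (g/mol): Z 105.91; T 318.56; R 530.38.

n(Z) = 90.25 / 105.91 = 0.8521 mol
n(T) = 101.0 / 318.56 = 0.3171 mol
n/ν for Z = 0.8521/2 = 0.4261
n/ν for T = 0.3171/1 = 0.3171
Smallest n/ν is T → limiting reagent.
n(R) = (1/1) × 0.3171 = 0.3171 mol
mass = 0.3171 × 530.38 = 168.2 g

168 g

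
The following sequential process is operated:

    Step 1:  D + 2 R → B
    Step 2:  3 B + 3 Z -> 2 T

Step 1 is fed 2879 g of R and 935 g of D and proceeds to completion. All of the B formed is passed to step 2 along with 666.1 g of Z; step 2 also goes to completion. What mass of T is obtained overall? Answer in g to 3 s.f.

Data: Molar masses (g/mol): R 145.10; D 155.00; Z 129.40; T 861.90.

Step 1:
n(R) = 2879 / 145.10 = 19.84 mol
n(D) = 935.0 / 155.00 = 6.032 mol
n/ν → R: 9.920, D: 6.032; D is limiting.
n(B) produced = (1/1) × 6.032 = 6.032 mol
Step 2:
n(B) available = 6.032 mol
n(Z) = 666.1 / 129.40 = 5.148 mol
n/ν → B: 2.011, Z: 1.716; Z is limiting.
n(T) = (2/3) × 5.148 = 3.432 mol
mass = 3.432 × 861.90 = 2958 g

2960 g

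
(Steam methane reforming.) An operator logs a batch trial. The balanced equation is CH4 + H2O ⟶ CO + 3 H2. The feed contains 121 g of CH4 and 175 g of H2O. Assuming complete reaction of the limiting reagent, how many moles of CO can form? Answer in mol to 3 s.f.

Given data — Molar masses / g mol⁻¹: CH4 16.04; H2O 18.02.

7.54 mol

n(CH4) = 121.0 / 16.04 = 7.544 mol
n(H2O) = 175.0 / 18.02 = 9.711 mol
n/ν → CH4: 7.544, H2O: 9.711; CH4 is limiting.
n(CO) = (1/1) × 7.544 = 7.544 mol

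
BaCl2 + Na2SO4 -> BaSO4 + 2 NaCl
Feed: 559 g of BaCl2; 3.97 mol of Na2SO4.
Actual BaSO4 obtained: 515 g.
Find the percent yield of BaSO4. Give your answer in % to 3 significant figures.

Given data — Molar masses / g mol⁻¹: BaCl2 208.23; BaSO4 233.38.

n(BaCl2) = 559.0 / 208.23 = 2.685 mol
n(Na2SO4) = 3.970 mol
n/ν → BaCl2: 2.685, Na2SO4: 3.970; BaCl2 is limiting.
theoretical n(BaSO4) = (1/1) × 2.685 = 2.685 mol → 626.6 g
% yield = 515 / 626.6 × 100 = 82.19 %

82.2 %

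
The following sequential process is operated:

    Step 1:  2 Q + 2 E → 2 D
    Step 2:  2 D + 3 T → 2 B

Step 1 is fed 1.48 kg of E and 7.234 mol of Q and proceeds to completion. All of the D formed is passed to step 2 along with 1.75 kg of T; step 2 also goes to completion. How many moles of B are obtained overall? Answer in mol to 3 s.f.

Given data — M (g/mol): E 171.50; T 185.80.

Step 1:
n(E) = 1.480×1000 / 171.50 = 8.630 mol
n(Q) = 7.234 mol
n/ν → E: 4.315, Q: 3.617; Q is limiting.
n(D) produced = (2/2) × 7.234 = 7.234 mol
Step 2:
n(D) available = 7.234 mol
n(T) = 1.750×1000 / 185.80 = 9.419 mol
n/ν → D: 3.617, T: 3.140; T is limiting.
n(B) = (2/3) × 9.419 = 6.279 mol

6.28 mol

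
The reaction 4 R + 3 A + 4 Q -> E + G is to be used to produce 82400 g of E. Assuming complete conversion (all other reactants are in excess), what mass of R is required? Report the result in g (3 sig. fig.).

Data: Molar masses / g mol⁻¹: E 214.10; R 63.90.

n(E) = 82400 / 214.10 = 384.9 mol
n(R) = (4/1) × 384.9 = 1540 mol
mass = 1540 × 63.90 = 98410 g

98400 g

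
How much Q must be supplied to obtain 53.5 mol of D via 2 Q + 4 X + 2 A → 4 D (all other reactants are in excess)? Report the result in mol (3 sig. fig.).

n(D) = 53.50 mol
n(Q) = (2/4) × 53.50 = 26.75 mol

26.8 mol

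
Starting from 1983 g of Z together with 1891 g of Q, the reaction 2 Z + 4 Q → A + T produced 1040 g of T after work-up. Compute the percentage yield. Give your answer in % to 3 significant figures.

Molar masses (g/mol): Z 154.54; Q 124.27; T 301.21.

n(Z) = 1983 / 154.54 = 12.83 mol
n(Q) = 1891 / 124.27 = 15.22 mol
n/ν → Z: 6.415, Q: 3.805; Q is limiting.
theoretical n(T) = (1/4) × 15.22 = 3.805 mol → 1146 g
% yield = 1040 / 1146 × 100 = 90.75 %

90.8 %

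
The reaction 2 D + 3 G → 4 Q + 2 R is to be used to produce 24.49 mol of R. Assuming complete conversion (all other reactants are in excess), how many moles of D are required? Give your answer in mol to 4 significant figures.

n(R) = 24.49 mol
n(D) = (2/2) × 24.49 = 24.49 mol

24.49 mol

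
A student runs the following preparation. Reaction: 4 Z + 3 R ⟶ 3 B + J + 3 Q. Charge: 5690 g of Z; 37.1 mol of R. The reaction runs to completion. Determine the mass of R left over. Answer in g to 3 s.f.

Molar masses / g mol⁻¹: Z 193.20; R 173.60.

2610 g

n(Z) = 5690 / 193.20 = 29.45 mol
n(R) = 37.10 mol
n/ν for Z = 29.45/4 = 7.363
n/ν for R = 37.10/3 = 12.37
Smallest n/ν is Z → limiting reagent.
R consumed = (3/4) × 29.45 = 22.09 mol
R remaining = 37.10 − 22.09 = 15.01 mol
mass = 15.01 × 173.60 = 2606 g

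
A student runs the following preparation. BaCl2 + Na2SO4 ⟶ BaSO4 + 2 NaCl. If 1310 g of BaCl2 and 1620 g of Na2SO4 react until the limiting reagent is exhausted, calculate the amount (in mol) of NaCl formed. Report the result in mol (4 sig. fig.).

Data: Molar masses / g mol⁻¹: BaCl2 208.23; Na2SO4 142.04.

n(BaCl2) = 1310 / 208.23 = 6.291 mol
n(Na2SO4) = 1620 / 142.04 = 11.41 mol
n/ν for BaCl2 = 6.291/1 = 6.291
n/ν for Na2SO4 = 11.41/1 = 11.41
Smallest n/ν is BaCl2 → limiting reagent.
n(NaCl) = (2/1) × 6.291 = 12.58 mol

12.58 mol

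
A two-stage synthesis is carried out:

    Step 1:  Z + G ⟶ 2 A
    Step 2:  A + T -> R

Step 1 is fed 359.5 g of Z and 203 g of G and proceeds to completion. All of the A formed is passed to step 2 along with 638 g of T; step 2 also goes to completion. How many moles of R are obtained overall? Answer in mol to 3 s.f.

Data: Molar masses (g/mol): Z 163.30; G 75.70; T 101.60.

Step 1:
n(Z) = 359.5 / 163.30 = 2.201 mol
n(G) = 203.0 / 75.70 = 2.682 mol
n/ν for Z = 2.201/1 = 2.201
n/ν for G = 2.682/1 = 2.682
Smallest n/ν is Z → limiting reagent.
n(A) produced = (2/1) × 2.201 = 4.402 mol
Step 2:
n(A) available = 4.402 mol
n(T) = 638.0 / 101.60 = 6.280 mol
n/ν for A = 4.402/1 = 4.402
n/ν for T = 6.280/1 = 6.280
Smallest n/ν is A → limiting reagent.
n(R) = (1/1) × 4.402 = 4.402 mol

4.40 mol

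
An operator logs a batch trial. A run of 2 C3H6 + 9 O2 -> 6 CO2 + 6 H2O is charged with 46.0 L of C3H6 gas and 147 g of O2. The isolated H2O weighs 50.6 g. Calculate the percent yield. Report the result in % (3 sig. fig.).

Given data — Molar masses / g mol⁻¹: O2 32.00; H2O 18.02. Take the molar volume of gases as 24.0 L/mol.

n(C3H6) = 46.00 / 24.0 = 1.917 mol
n(O2) = 147.0 / 32.00 = 4.594 mol
n/ν → C3H6: 0.9585, O2: 0.5104; O2 is limiting.
theoretical n(H2O) = (6/9) × 4.594 = 3.063 mol → 55.20 g
% yield = 50.6 / 55.20 × 100 = 91.67 %

91.7 %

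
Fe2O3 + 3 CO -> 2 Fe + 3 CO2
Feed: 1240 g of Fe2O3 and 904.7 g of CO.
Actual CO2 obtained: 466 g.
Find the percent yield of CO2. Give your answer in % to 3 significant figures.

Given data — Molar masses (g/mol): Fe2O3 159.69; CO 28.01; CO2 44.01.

n(Fe2O3) = 1240 / 159.69 = 7.765 mol
n(CO) = 904.7 / 28.01 = 32.30 mol
n/ν for Fe2O3 = 7.765/1 = 7.765
n/ν for CO = 32.30/3 = 10.77
Smallest n/ν is Fe2O3 → limiting reagent.
theoretical n(CO2) = (3/1) × 7.765 = 23.30 mol → 1025 g
% yield = 466 / 1025 × 100 = 45.46 %

45.5 %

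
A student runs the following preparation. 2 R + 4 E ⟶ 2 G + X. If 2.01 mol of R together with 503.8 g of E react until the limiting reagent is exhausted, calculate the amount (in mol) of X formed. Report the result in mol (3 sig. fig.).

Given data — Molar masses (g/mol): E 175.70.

n(R) = 2.010 mol
n(E) = 503.8 / 175.70 = 2.867 mol
n/ν → R: 1.005, E: 0.7168; E is limiting.
n(X) = (1/4) × 2.867 = 0.7168 mol

0.717 mol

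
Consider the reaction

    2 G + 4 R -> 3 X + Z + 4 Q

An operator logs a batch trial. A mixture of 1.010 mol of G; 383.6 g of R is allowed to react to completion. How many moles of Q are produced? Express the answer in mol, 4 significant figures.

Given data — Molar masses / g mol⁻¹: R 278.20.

n(G) = 1.010 mol
n(R) = 383.6 / 278.20 = 1.379 mol
n/ν → G: 0.5050, R: 0.3448; R is limiting.
n(Q) = (4/4) × 1.379 = 1.379 mol

1.379 mol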